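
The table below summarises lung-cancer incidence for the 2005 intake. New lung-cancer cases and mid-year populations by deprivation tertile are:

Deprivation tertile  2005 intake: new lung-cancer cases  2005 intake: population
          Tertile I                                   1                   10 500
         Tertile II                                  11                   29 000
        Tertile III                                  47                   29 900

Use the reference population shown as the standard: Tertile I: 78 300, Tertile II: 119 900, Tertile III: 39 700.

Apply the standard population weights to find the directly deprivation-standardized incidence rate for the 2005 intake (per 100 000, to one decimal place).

48.5

Deprivation-specific rates per 100 000 for the 2005 intake: 9.52, 37.93, 157.19.
Standard total = 237 900; weights = 0.3291, 0.5040, 0.1669.
Standardized rate: 0.3291×9.52 + 0.5040×37.93 + 0.1669×157.19 = 48.4830 per 100 000.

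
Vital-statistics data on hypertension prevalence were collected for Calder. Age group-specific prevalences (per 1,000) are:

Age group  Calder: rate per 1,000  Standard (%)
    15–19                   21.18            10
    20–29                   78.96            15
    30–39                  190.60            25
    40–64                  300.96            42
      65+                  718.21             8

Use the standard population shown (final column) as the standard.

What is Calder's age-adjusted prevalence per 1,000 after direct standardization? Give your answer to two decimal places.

245.47

Standard weights: 0.10, 0.15, 0.25, 0.42, 0.08.
Standardized rate: 0.1000×21.18 + 0.1500×78.96 + 0.2500×190.60 + 0.4200×300.96 + 0.0800×718.21 = 245.4720 per 1,000.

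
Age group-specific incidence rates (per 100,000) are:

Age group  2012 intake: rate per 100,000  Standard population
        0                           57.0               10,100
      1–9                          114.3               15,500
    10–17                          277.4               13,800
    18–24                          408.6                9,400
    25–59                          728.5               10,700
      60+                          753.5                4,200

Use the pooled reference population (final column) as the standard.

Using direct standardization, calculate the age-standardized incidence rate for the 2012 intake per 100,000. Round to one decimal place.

Standard total = 63,700; weights = 0.1586, 0.2433, 0.2166, 0.1476, 0.1680, 0.0659.
Standardized rate: 0.1586×57.0 + 0.2433×114.3 + 0.2166×277.4 + 0.1476×408.6 + 0.1680×728.5 + 0.0659×753.5 = 329.2929 per 100,000.

329.3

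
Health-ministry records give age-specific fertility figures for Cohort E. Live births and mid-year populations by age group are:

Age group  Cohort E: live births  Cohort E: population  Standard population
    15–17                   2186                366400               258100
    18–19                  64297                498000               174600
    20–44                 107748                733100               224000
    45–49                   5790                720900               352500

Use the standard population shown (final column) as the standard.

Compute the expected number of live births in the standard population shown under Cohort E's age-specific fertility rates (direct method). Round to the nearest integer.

Age-specific rates per 1000 for Cohort E: 5.966, 129.110, 146.976, 8.032.
Expected live births = Σ (standard pop × age-specific rate ÷ 1000)
= 258100×5.966/1000 + 174600×129.110/1000 + 224000×146.976/1000 + 352500×8.032/1000
= 1539.87 + 22542.68 + 32922.59 + 2831.15 = 59836.29.

59836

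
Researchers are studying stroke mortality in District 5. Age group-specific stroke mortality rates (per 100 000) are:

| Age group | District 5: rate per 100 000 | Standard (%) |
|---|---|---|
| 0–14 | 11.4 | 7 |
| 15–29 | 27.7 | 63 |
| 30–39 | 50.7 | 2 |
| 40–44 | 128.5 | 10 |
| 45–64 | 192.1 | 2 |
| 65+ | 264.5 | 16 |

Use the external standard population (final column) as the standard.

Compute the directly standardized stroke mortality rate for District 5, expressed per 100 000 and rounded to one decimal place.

78.3

Standard weights: 0.07, 0.63, 0.02, 0.10, 0.02, 0.16.
Standardized rate: 0.0700×11.4 + 0.6300×27.7 + 0.0200×50.7 + 0.1000×128.5 + 0.0200×192.1 + 0.1600×264.5 = 78.2750 per 100 000.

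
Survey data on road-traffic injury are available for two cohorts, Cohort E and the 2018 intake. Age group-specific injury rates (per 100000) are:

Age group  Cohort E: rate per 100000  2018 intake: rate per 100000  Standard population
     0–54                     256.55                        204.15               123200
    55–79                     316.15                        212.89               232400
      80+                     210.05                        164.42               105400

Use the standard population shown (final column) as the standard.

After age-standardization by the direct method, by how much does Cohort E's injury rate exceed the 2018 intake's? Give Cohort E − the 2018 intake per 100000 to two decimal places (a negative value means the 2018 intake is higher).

Standard total = 461000; weights = 0.2672, 0.5041, 0.2286.
Cohort E: 0.2672×256.55 + 0.5041×316.15 + 0.2286×210.05 = 275.9642 per 100000.
The 2018 intake: 0.2672×204.15 + 0.5041×212.89 + 0.2286×164.42 = 199.4724 per 100000.
Difference = 275.9642 − 199.4724 = 76.4918.

76.49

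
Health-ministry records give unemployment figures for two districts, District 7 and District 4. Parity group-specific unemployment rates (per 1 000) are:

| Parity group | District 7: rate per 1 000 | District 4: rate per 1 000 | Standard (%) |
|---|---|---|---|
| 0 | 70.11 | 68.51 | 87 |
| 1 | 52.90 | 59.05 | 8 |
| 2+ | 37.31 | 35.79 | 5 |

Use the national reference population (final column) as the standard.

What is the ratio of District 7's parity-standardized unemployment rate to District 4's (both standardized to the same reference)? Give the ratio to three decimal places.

Standard weights: 0.87, 0.08, 0.05.
District 7: 0.8700×70.11 + 0.0800×52.90 + 0.0500×37.31 = 67.0932 per 1 000.
District 4: 0.8700×68.51 + 0.0800×59.05 + 0.0500×35.79 = 66.1172 per 1 000.
Ratio = 67.0932 ÷ 66.1172 = 1.01476.

1.015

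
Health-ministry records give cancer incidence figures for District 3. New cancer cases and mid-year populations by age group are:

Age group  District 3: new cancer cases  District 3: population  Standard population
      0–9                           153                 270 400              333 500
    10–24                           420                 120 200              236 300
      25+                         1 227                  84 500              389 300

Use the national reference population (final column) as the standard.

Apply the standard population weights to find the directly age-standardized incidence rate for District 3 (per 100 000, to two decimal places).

695.16

Age-specific rates per 100 000 for District 3: 56.58, 349.42, 1452.07.
Standard total = 959 100; weights = 0.3477, 0.2464, 0.4059.
Standardized rate: 0.3477×56.58 + 0.2464×349.42 + 0.4059×1452.07 = 695.1611 per 100 000.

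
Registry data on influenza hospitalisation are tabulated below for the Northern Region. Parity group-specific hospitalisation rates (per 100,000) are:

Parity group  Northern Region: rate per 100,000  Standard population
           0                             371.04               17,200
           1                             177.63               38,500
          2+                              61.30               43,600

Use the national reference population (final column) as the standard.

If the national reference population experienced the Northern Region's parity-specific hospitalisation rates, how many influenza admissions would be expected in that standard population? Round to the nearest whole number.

159

Expected influenza admissions = Σ (standard pop × parity-specific rate ÷ 100,000)
= 17,200×371.04/100,000 + 38,500×177.63/100,000 + 43,600×61.30/100,000
= 63.82 + 68.39 + 26.73 = 158.93.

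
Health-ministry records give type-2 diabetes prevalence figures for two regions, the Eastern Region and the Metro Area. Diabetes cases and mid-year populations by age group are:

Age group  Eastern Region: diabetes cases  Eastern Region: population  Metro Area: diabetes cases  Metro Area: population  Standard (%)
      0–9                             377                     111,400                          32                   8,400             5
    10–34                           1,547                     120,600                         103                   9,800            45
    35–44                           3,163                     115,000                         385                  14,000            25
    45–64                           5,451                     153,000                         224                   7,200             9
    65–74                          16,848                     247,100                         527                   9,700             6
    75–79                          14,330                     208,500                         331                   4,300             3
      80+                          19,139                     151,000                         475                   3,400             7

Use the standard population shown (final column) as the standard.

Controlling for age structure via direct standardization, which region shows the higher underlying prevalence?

Eastern Region

Age-specific rates per 1,000 for the Eastern Region: 3.384, 12.828, 27.504, 35.627, 68.183, 68.729, 126.748.
For the Metro Area: 3.810, 10.510, 27.500, 31.111, 54.330, 76.977, 139.706.
Standard weights: 0.05, 0.45, 0.25, 0.09, 0.06, 0.03, 0.07.
The Eastern Region: 0.0500×3.384 + 0.4500×12.828 + 0.2500×27.504 + 0.0900×35.627 + 0.0600×68.183 + 0.0300×68.729 + 0.0700×126.748 = 31.0494 per 1,000.
The Metro Area: 0.0500×3.810 + 0.4500×10.510 + 0.2500×27.500 + 0.0900×31.111 + 0.0600×54.330 + 0.0300×76.977 + 0.0700×139.706 = 29.9436 per 1,000.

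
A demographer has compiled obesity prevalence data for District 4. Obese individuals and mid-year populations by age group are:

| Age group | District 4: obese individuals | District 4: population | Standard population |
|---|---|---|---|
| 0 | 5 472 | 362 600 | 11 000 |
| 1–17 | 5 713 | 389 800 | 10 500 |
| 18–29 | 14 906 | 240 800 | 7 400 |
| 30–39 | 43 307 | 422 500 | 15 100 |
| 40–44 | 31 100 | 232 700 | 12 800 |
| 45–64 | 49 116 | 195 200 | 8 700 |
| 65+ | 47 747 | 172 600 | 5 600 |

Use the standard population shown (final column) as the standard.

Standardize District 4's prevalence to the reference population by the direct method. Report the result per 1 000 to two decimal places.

Age-specific rates per 1 000 for District 4: 15.091, 14.656, 61.902, 102.502, 133.648, 251.619, 276.634.
Standard total = 71 100; weights = 0.1547, 0.1477, 0.1041, 0.2124, 0.1800, 0.1224, 0.0788.
Standardized rate: 0.1547×15.091 + 0.1477×14.656 + 0.1041×61.902 + 0.2124×102.502 + 0.1800×133.648 + 0.1224×251.619 + 0.0788×276.634 = 109.3485 per 1 000.

109.35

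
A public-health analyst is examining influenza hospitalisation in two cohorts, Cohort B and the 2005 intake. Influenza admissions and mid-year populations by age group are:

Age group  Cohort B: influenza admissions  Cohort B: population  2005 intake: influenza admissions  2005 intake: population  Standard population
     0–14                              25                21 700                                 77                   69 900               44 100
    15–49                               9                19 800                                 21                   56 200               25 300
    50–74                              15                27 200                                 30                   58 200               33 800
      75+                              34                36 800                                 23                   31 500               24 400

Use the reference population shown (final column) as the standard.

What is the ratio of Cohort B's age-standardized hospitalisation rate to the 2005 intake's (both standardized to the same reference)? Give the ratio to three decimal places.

Age-specific rates per 100 000 for Cohort B: 115.21, 45.45, 55.15, 92.39.
For the 2005 intake: 110.16, 37.37, 51.55, 73.02.
Standard total = 127 600; weights = 0.3456, 0.1983, 0.2649, 0.1912.
Cohort B: 0.3456×115.21 + 0.1983×45.45 + 0.2649×55.15 + 0.1912×92.39 = 81.1047 per 100 000.
The 2005 intake: 0.3456×110.16 + 0.1983×37.37 + 0.2649×51.55 + 0.1912×73.02 = 73.0969 per 100 000.
Ratio = 81.1047 ÷ 73.0969 = 1.10955.

1.110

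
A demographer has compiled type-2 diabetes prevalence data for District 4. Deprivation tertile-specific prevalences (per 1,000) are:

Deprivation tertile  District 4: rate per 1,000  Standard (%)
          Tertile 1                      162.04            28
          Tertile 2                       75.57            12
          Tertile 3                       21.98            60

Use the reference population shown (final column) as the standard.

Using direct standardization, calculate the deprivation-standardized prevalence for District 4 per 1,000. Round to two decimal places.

Standard weights: 0.28, 0.12, 0.60.
Standardized rate: 0.2800×162.04 + 0.1200×75.57 + 0.6000×21.98 = 67.6276 per 1,000.

67.63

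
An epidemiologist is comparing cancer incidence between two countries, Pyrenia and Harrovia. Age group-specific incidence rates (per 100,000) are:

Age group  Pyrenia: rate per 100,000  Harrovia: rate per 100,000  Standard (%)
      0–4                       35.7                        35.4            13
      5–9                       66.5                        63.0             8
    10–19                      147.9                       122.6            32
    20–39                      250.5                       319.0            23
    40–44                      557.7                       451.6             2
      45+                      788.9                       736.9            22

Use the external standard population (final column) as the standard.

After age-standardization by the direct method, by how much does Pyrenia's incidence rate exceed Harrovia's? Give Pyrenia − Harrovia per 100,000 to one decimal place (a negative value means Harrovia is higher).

6.2

Standard weights: 0.13, 0.08, 0.32, 0.23, 0.02, 0.22.
Pyrenia: 0.1300×35.7 + 0.0800×66.5 + 0.3200×147.9 + 0.2300×250.5 + 0.0200×557.7 + 0.2200×788.9 = 299.6160 per 100,000.
Harrovia: 0.1300×35.4 + 0.0800×63.0 + 0.3200×122.6 + 0.2300×319.0 + 0.0200×451.6 + 0.2200×736.9 = 293.3940 per 100,000.
Difference = 299.6160 − 293.3940 = 6.2220.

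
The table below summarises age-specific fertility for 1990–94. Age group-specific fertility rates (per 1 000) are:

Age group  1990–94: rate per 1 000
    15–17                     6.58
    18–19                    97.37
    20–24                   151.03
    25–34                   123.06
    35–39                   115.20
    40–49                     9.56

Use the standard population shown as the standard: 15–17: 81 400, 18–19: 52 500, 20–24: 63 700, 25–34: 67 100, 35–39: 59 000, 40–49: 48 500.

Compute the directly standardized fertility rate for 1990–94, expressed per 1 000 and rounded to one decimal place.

Standard total = 372 200; weights = 0.2187, 0.1411, 0.1711, 0.1803, 0.1585, 0.1303.
Standardized rate: 0.2187×6.58 + 0.1411×97.37 + 0.1711×151.03 + 0.1803×123.06 + 0.1585×115.20 + 0.1303×9.56 = 82.7134 per 1 000.

82.7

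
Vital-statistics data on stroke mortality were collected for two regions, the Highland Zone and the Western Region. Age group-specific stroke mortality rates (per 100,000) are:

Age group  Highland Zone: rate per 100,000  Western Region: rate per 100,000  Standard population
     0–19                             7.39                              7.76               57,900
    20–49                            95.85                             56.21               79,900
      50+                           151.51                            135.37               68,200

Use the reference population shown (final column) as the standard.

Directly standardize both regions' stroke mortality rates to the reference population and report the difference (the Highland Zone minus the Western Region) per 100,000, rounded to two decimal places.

20.61

Standard total = 206,000; weights = 0.2811, 0.3879, 0.3311.
The Highland Zone: 0.2811×7.39 + 0.3879×95.85 + 0.3311×151.51 = 89.4140 per 100,000.
The Western Region: 0.2811×7.76 + 0.3879×56.21 + 0.3311×135.37 = 68.7996 per 100,000.
Difference = 89.4140 − 68.7996 = 20.6144.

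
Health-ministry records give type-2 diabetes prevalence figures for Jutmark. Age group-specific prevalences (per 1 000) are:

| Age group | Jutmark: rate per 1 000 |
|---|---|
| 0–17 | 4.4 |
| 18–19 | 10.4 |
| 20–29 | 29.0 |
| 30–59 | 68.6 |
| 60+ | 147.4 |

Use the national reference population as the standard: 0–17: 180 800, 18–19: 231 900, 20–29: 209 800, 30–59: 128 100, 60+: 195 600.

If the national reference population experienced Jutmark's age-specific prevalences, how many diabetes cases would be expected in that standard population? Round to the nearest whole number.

46911

Expected diabetes cases = Σ (standard pop × age-specific rate ÷ 1 000)
= 180 800×4.4/1 000 + 231 900×10.4/1 000 + 209 800×29.0/1 000 + 128 100×68.6/1 000 + 195 600×147.4/1 000
= 795.52 + 2411.76 + 6084.20 + 8787.66 + 28831.44 = 46910.58.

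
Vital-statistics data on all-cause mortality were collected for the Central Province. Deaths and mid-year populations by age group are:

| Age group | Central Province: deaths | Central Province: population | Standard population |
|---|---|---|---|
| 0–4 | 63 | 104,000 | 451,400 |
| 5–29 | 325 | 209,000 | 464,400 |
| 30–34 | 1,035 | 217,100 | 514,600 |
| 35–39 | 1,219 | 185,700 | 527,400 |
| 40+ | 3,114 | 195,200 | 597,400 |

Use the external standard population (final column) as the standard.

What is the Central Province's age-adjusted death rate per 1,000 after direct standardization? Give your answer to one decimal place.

Age-specific rates per 1,000 for the Central Province: 0.606, 1.555, 4.767, 6.564, 15.953.
Standard total = 2,555,200; weights = 0.1767, 0.1817, 0.2014, 0.2064, 0.2338.
Standardized rate: 0.1767×0.606 + 0.1817×1.555 + 0.2014×4.767 + 0.2064×6.564 + 0.2338×15.953 = 6.4344 per 1,000.

6.4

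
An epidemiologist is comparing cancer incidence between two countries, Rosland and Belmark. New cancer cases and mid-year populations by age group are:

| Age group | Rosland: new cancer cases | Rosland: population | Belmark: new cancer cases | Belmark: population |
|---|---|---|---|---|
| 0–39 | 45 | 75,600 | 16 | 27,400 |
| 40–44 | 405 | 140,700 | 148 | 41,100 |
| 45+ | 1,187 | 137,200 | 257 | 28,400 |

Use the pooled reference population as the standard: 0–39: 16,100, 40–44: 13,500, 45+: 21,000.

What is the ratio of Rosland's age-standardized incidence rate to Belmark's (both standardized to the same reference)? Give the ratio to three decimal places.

0.928

Age-specific rates per 100,000 for Rosland: 59.52, 287.85, 865.16.
For Belmark: 58.39, 360.10, 904.93.
Standard total = 50,600; weights = 0.3182, 0.2668, 0.4150.
Rosland: 0.3182×59.52 + 0.2668×287.85 + 0.4150×865.16 = 454.7950 per 100,000.
Belmark: 0.3182×58.39 + 0.2668×360.10 + 0.4150×904.93 = 490.2170 per 100,000.
Ratio = 454.7950 ÷ 490.2170 = 0.92774.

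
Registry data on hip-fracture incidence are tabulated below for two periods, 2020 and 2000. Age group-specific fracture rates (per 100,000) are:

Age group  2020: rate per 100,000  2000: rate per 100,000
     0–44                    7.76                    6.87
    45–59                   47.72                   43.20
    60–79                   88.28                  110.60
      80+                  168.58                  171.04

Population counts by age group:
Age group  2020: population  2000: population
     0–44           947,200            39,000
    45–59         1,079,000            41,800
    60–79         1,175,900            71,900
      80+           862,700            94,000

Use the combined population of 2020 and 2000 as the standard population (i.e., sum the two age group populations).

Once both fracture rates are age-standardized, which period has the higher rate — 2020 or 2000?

2000

Combined standard total = 4,311,500; weights = 0.2287, 0.2600, 0.2894, 0.2219.
2020: 0.2287×7.76 + 0.2600×47.72 + 0.2894×88.28 + 0.2219×168.58 = 77.1364 per 100,000.
2000: 0.2287×6.87 + 0.2600×43.20 + 0.2894×110.60 + 0.2219×171.04 = 82.7634 per 100,000.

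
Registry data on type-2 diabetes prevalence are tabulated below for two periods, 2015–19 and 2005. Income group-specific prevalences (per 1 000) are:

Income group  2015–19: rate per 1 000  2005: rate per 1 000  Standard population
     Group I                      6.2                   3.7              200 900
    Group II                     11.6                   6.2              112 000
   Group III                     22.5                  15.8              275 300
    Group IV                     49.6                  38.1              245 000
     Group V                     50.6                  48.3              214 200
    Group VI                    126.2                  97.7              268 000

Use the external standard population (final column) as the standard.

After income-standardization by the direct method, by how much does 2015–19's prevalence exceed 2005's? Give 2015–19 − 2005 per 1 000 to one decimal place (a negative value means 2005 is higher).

10.6

Standard total = 1 315 400; weights = 0.1527, 0.0851, 0.2093, 0.1863, 0.1628, 0.2037.
2015–19: 0.1527×6.2 + 0.0851×11.6 + 0.2093×22.5 + 0.1863×49.6 + 0.1628×50.6 + 0.2037×126.2 = 49.8336 per 1 000.
2005: 0.1527×3.7 + 0.0851×6.2 + 0.2093×15.8 + 0.1863×38.1 + 0.1628×48.3 + 0.2037×97.7 = 39.2667 per 1 000.
Difference = 49.8336 − 39.2667 = 10.5669.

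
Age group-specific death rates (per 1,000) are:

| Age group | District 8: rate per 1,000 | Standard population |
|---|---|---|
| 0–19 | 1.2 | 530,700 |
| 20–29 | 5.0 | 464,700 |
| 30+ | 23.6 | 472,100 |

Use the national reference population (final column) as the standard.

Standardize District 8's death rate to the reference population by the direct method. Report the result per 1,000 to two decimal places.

Standard total = 1,467,500; weights = 0.3616, 0.3167, 0.3217.
Standardized rate: 0.3616×1.2 + 0.3167×5.0 + 0.3217×23.6 = 9.6095 per 1,000.

9.61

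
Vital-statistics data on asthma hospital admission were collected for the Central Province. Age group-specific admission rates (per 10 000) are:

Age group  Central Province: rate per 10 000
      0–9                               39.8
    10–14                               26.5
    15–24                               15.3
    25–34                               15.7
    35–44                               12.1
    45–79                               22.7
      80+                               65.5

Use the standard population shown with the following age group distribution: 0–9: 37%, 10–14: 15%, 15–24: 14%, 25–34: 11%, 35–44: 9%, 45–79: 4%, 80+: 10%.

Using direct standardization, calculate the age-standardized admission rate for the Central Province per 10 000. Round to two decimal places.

Standard weights: 0.37, 0.15, 0.14, 0.11, 0.09, 0.04, 0.10.
Standardized rate: 0.3700×39.8 + 0.1500×26.5 + 0.1400×15.3 + 0.1100×15.7 + 0.0900×12.1 + 0.0400×22.7 + 0.1000×65.5 = 31.1170 per 10 000.

31.12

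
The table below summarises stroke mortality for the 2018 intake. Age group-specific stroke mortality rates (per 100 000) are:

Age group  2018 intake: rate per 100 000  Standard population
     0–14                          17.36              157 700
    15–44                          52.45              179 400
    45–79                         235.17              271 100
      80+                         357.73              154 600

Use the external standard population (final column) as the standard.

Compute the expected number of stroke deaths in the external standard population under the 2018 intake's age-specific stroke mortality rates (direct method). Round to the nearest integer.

Expected stroke deaths = Σ (standard pop × age-specific rate ÷ 100 000)
= 157 700×17.36/100 000 + 179 400×52.45/100 000 + 271 100×235.17/100 000 + 154 600×357.73/100 000
= 27.38 + 94.10 + 637.55 + 553.05 = 1312.07.

1312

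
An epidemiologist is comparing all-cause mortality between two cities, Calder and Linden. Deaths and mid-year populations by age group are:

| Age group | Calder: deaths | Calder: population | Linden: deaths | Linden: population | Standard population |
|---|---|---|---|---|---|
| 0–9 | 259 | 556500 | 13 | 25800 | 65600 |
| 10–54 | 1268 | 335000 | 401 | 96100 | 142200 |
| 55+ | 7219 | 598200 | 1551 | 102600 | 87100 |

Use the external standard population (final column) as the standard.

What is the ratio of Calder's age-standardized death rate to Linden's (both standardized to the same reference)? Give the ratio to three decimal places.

0.834

Age-specific rates per 100000 for Calder: 46.54, 378.51, 1206.79.
For Linden: 50.39, 417.27, 1511.70.
Standard total = 294900; weights = 0.2224, 0.4822, 0.2954.
Calder: 0.2224×46.54 + 0.4822×378.51 + 0.2954×1206.79 = 549.2980 per 100000.
Linden: 0.2224×50.39 + 0.4822×417.27 + 0.2954×1511.70 = 658.9029 per 100000.
Ratio = 549.2980 ÷ 658.9029 = 0.83366.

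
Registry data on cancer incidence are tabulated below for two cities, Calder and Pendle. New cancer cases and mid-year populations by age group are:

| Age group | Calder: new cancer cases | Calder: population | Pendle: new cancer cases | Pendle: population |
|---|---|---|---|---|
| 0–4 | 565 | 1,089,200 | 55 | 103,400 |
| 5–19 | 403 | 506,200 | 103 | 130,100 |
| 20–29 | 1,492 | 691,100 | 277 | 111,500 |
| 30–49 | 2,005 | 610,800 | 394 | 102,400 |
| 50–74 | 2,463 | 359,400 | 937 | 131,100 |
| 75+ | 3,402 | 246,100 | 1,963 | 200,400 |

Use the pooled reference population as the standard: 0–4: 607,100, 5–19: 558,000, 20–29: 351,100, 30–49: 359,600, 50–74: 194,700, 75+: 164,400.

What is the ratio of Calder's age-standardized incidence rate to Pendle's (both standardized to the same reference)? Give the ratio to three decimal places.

Age-specific rates per 100,000 for Calder: 51.87, 79.61, 215.89, 328.26, 685.31, 1382.36.
For Pendle: 53.19, 79.17, 248.43, 384.77, 714.72, 979.54.
Standard total = 2,234,900; weights = 0.2716, 0.2497, 0.1571, 0.1609, 0.0871, 0.0736.
Calder: 0.2716×51.87 + 0.2497×79.61 + 0.1571×215.89 + 0.1609×328.26 + 0.0871×685.31 + 0.0736×1382.36 = 282.0915 per 100,000.
Pendle: 0.2716×53.19 + 0.2497×79.17 + 0.1571×248.43 + 0.1609×384.77 + 0.0871×714.72 + 0.0736×979.54 = 269.4742 per 100,000.
Ratio = 282.0915 ÷ 269.4742 = 1.04682.

1.047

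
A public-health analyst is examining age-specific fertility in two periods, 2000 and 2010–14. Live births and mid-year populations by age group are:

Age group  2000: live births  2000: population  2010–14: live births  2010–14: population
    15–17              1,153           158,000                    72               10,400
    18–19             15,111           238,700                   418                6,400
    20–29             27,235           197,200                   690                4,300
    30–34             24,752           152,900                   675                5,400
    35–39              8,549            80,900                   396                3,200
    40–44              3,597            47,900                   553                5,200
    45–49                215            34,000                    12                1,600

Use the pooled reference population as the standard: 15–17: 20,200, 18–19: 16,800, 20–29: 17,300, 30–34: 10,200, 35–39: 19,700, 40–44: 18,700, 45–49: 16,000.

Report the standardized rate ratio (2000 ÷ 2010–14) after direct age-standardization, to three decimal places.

0.899

Age-specific rates per 1,000 for 2000: 7.297, 63.305, 138.109, 161.884, 105.674, 75.094, 6.324.
For 2010–14: 6.923, 65.312, 160.465, 125.000, 123.750, 106.346, 7.500.
Standard total = 118,900; weights = 0.1699, 0.1413, 0.1455, 0.0858, 0.1657, 0.1573, 0.1346.
2000: 0.1699×7.297 + 0.1413×63.305 + 0.1455×138.109 + 0.0858×161.884 + 0.1657×105.674 + 0.1573×75.094 + 0.1346×6.324 = 74.3367 per 1,000.
2010–14: 0.1699×6.923 + 0.1413×65.312 + 0.1455×160.465 + 0.0858×125.000 + 0.1657×123.750 + 0.1573×106.346 + 0.1346×7.500 = 82.7140 per 1,000.
Ratio = 74.3367 ÷ 82.7140 = 0.89872.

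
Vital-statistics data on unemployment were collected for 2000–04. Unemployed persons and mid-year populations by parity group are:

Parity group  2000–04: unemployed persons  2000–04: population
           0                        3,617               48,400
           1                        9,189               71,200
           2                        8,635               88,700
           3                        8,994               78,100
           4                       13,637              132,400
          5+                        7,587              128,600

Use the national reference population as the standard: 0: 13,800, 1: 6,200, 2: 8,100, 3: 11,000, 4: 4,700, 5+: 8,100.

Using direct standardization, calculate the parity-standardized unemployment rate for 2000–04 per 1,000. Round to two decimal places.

93.42

Parity-specific rates per 1,000 for 2000–04: 74.731, 129.059, 97.351, 115.160, 102.998, 58.997.
Standard total = 51,900; weights = 0.2659, 0.1195, 0.1561, 0.2119, 0.0906, 0.1561.
Standardized rate: 0.2659×74.731 + 0.1195×129.059 + 0.1561×97.351 + 0.2119×115.160 + 0.0906×102.998 + 0.1561×58.997 = 93.4244 per 1,000.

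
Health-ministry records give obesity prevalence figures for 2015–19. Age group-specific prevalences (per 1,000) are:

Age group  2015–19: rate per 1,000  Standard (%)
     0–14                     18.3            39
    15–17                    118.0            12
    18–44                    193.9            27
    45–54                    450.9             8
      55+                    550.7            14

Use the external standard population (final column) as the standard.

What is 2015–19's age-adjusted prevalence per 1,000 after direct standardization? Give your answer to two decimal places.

Standard weights: 0.39, 0.12, 0.27, 0.08, 0.14.
Standardized rate: 0.3900×18.3 + 0.1200×118.0 + 0.2700×193.9 + 0.0800×450.9 + 0.1400×550.7 = 186.8200 per 1,000.

186.82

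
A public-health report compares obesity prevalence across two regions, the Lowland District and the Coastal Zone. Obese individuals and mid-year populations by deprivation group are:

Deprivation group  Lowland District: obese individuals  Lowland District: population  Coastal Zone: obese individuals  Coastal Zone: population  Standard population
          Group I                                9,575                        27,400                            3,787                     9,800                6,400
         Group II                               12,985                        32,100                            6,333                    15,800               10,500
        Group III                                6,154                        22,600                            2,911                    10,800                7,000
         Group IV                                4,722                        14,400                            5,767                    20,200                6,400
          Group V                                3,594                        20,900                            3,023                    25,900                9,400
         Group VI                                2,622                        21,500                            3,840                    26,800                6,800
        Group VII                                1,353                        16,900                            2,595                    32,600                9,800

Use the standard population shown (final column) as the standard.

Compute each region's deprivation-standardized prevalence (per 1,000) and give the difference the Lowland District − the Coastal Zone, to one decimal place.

8.4

Deprivation-specific rates per 1,000 for the Lowland District: 349.453, 404.517, 272.301, 327.917, 171.962, 121.953, 80.059.
For the Coastal Zone: 386.429, 400.823, 269.537, 285.495, 116.718, 143.284, 79.601.
Standard total = 56,300; weights = 0.1137, 0.1865, 0.1243, 0.1137, 0.1670, 0.1208, 0.1741.
The Lowland District: 0.1137×349.453 + 0.1865×404.517 + 0.1243×272.301 + 0.1137×327.917 + 0.1670×171.962 + 0.1208×121.953 + 0.1741×80.059 = 243.6768 per 1,000.
The Coastal Zone: 0.1137×386.429 + 0.1865×400.823 + 0.1243×269.537 + 0.1137×285.495 + 0.1670×116.718 + 0.1208×143.284 + 0.1741×79.601 = 235.2981 per 1,000.
Difference = 243.6768 − 235.2981 = 8.3787.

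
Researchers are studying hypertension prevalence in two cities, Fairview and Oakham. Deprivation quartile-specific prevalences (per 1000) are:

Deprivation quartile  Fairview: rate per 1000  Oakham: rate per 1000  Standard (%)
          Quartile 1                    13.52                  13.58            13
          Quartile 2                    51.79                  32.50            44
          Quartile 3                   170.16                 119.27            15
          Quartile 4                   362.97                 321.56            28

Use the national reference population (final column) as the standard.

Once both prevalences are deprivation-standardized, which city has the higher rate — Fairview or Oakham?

Standard weights: 0.13, 0.44, 0.15, 0.28.
Fairview: 0.1300×13.52 + 0.4400×51.79 + 0.1500×170.16 + 0.2800×362.97 = 151.7008 per 1000.
Oakham: 0.1300×13.58 + 0.4400×32.50 + 0.1500×119.27 + 0.2800×321.56 = 123.9927 per 1000.

Fairview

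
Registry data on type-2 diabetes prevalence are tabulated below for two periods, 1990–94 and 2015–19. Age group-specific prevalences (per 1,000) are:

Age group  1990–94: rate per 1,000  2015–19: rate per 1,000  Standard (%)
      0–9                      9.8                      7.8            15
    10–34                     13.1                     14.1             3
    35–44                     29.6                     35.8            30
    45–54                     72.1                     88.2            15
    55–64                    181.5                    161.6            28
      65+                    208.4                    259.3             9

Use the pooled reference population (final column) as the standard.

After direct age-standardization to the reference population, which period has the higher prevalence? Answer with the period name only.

Standard weights: 0.15, 0.03, 0.30, 0.15, 0.28, 0.09.
1990–94: 0.1500×9.8 + 0.0300×13.1 + 0.3000×29.6 + 0.1500×72.1 + 0.2800×181.5 + 0.0900×208.4 = 91.1340 per 1,000.
2015–19: 0.1500×7.8 + 0.0300×14.1 + 0.3000×35.8 + 0.1500×88.2 + 0.2800×161.6 + 0.0900×259.3 = 94.1480 per 1,000.

2015–19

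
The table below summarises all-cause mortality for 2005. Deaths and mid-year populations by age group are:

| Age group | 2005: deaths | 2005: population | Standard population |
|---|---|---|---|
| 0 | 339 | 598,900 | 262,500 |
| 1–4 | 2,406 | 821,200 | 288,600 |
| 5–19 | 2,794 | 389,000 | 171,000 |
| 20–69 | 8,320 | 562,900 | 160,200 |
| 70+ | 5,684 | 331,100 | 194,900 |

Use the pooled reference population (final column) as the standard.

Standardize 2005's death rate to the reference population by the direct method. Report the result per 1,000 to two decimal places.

Age-specific rates per 1,000 for 2005: 0.566, 2.930, 7.183, 14.781, 17.167.
Standard total = 1,077,200; weights = 0.2437, 0.2679, 0.1587, 0.1487, 0.1809.
Standardized rate: 0.2437×0.566 + 0.2679×2.930 + 0.1587×7.183 + 0.1487×14.781 + 0.1809×17.167 = 7.3673 per 1,000.

7.37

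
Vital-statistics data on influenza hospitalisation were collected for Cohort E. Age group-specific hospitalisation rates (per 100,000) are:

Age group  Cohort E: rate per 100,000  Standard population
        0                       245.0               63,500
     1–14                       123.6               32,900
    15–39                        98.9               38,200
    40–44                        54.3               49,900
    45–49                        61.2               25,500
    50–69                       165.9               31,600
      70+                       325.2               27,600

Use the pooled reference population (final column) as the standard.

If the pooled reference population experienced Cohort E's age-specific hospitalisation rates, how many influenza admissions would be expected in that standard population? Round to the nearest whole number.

Expected influenza admissions = Σ (standard pop × age-specific rate ÷ 100,000)
= 63,500×245.0/100,000 + 32,900×123.6/100,000 + 38,200×98.9/100,000 + 49,900×54.3/100,000 + 25,500×61.2/100,000 + 31,600×165.9/100,000 + 27,600×325.2/100,000
= 155.57 + 40.66 + 37.78 + 27.10 + 15.61 + 52.42 + 89.76 = 418.90.

419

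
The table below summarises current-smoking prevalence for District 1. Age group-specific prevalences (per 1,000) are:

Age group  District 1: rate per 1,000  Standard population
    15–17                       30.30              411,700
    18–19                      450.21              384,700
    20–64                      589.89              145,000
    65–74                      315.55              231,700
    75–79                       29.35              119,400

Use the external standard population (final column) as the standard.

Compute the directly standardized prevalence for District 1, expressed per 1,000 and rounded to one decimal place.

269.1

Standard total = 1,292,500; weights = 0.3185, 0.2976, 0.1122, 0.1793, 0.0924.
Standardized rate: 0.3185×30.30 + 0.2976×450.21 + 0.1122×589.89 + 0.1793×315.55 + 0.0924×29.35 = 269.1077 per 1,000.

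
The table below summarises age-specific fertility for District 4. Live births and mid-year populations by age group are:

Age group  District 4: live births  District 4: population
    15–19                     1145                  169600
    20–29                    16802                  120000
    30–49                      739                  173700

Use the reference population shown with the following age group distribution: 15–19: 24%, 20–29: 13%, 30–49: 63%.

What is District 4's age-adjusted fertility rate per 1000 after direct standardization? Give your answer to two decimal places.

22.50

Age-specific rates per 1000 for District 4: 6.751, 140.017, 4.254.
Standard weights: 0.24, 0.13, 0.63.
Standardized rate: 0.2400×6.751 + 0.1300×140.017 + 0.6300×4.254 = 22.5028 per 1000.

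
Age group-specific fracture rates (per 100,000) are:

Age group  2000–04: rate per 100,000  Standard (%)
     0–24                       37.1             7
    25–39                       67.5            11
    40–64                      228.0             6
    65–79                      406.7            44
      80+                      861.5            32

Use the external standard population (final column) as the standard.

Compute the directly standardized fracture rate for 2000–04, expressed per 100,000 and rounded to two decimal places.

Standard weights: 0.07, 0.11, 0.06, 0.44, 0.32.
Standardized rate: 0.0700×37.1 + 0.1100×67.5 + 0.0600×228.0 + 0.4400×406.7 + 0.3200×861.5 = 478.3300 per 100,000.

478.33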